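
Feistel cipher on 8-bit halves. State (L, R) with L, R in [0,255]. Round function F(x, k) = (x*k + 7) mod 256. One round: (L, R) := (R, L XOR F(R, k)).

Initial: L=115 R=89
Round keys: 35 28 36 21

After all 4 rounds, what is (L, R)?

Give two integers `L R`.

Round 1 (k=35): L=89 R=65
Round 2 (k=28): L=65 R=122
Round 3 (k=36): L=122 R=110
Round 4 (k=21): L=110 R=119

Answer: 110 119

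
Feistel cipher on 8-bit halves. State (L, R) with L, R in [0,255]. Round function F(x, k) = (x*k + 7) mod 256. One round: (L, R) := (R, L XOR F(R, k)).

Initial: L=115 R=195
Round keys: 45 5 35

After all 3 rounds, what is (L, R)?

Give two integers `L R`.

Answer: 251 101

Derivation:
Round 1 (k=45): L=195 R=61
Round 2 (k=5): L=61 R=251
Round 3 (k=35): L=251 R=101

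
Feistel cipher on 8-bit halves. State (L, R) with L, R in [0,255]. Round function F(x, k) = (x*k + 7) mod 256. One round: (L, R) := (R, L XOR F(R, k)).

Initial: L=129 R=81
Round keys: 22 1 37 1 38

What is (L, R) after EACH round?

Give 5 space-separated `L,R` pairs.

Round 1 (k=22): L=81 R=124
Round 2 (k=1): L=124 R=210
Round 3 (k=37): L=210 R=29
Round 4 (k=1): L=29 R=246
Round 5 (k=38): L=246 R=150

Answer: 81,124 124,210 210,29 29,246 246,150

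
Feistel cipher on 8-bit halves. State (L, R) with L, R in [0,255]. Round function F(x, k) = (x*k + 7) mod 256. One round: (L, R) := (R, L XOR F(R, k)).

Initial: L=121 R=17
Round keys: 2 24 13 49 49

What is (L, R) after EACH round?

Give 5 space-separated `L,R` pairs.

Answer: 17,80 80,150 150,245 245,122 122,148

Derivation:
Round 1 (k=2): L=17 R=80
Round 2 (k=24): L=80 R=150
Round 3 (k=13): L=150 R=245
Round 4 (k=49): L=245 R=122
Round 5 (k=49): L=122 R=148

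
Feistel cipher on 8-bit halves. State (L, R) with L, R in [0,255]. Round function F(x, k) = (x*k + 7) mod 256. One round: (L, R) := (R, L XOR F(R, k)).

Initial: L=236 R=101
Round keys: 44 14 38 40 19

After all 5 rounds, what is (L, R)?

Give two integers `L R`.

Round 1 (k=44): L=101 R=143
Round 2 (k=14): L=143 R=188
Round 3 (k=38): L=188 R=96
Round 4 (k=40): L=96 R=187
Round 5 (k=19): L=187 R=136

Answer: 187 136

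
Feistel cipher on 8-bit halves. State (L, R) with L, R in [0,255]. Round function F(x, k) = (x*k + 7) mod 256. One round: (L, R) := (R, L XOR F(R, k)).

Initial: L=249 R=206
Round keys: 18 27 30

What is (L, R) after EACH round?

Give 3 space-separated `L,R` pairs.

Answer: 206,122 122,43 43,107

Derivation:
Round 1 (k=18): L=206 R=122
Round 2 (k=27): L=122 R=43
Round 3 (k=30): L=43 R=107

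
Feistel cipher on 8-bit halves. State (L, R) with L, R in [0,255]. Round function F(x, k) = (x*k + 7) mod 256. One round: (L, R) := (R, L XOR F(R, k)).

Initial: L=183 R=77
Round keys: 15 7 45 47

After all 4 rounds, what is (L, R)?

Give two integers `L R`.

Round 1 (k=15): L=77 R=61
Round 2 (k=7): L=61 R=255
Round 3 (k=45): L=255 R=231
Round 4 (k=47): L=231 R=143

Answer: 231 143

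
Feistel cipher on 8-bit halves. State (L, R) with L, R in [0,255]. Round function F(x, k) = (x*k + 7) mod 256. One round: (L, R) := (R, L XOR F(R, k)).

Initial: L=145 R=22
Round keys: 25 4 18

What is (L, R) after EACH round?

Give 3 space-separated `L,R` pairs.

Round 1 (k=25): L=22 R=188
Round 2 (k=4): L=188 R=225
Round 3 (k=18): L=225 R=101

Answer: 22,188 188,225 225,101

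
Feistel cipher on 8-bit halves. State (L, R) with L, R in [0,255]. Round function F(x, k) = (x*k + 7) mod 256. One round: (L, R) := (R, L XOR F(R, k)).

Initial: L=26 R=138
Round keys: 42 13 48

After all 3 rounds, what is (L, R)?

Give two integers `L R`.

Answer: 142 22

Derivation:
Round 1 (k=42): L=138 R=177
Round 2 (k=13): L=177 R=142
Round 3 (k=48): L=142 R=22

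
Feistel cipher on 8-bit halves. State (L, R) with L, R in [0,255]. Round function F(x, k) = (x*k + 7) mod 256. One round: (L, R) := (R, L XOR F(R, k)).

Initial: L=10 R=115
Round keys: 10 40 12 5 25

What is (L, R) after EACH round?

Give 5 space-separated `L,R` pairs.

Round 1 (k=10): L=115 R=143
Round 2 (k=40): L=143 R=44
Round 3 (k=12): L=44 R=152
Round 4 (k=5): L=152 R=211
Round 5 (k=25): L=211 R=58

Answer: 115,143 143,44 44,152 152,211 211,58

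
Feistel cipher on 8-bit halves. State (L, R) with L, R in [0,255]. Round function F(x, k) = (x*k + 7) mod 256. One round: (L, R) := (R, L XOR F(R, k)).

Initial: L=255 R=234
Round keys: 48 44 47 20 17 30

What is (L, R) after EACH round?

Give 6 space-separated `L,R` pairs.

Answer: 234,24 24,205 205,178 178,34 34,251 251,83

Derivation:
Round 1 (k=48): L=234 R=24
Round 2 (k=44): L=24 R=205
Round 3 (k=47): L=205 R=178
Round 4 (k=20): L=178 R=34
Round 5 (k=17): L=34 R=251
Round 6 (k=30): L=251 R=83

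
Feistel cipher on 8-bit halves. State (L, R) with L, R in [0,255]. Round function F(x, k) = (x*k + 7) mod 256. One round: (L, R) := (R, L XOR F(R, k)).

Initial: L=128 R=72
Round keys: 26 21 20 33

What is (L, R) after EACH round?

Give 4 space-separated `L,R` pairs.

Round 1 (k=26): L=72 R=215
Round 2 (k=21): L=215 R=226
Round 3 (k=20): L=226 R=120
Round 4 (k=33): L=120 R=157

Answer: 72,215 215,226 226,120 120,157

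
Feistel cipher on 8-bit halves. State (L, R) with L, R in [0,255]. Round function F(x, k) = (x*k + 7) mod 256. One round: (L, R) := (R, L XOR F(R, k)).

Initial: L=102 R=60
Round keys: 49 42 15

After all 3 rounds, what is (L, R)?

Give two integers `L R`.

Answer: 165 87

Derivation:
Round 1 (k=49): L=60 R=229
Round 2 (k=42): L=229 R=165
Round 3 (k=15): L=165 R=87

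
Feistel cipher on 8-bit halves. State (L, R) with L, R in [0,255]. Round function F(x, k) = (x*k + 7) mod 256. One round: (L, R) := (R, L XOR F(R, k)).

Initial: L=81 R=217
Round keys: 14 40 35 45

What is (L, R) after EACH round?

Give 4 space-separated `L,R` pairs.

Round 1 (k=14): L=217 R=180
Round 2 (k=40): L=180 R=254
Round 3 (k=35): L=254 R=117
Round 4 (k=45): L=117 R=102

Answer: 217,180 180,254 254,117 117,102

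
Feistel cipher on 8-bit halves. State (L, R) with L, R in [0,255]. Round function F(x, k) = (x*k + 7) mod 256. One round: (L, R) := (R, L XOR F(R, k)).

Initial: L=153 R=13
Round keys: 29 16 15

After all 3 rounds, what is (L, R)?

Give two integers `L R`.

Answer: 154 20

Derivation:
Round 1 (k=29): L=13 R=25
Round 2 (k=16): L=25 R=154
Round 3 (k=15): L=154 R=20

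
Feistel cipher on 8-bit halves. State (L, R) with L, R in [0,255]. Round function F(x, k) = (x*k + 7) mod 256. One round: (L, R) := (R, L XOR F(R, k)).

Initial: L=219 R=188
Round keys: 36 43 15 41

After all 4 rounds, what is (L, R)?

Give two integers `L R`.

Round 1 (k=36): L=188 R=172
Round 2 (k=43): L=172 R=87
Round 3 (k=15): L=87 R=140
Round 4 (k=41): L=140 R=36

Answer: 140 36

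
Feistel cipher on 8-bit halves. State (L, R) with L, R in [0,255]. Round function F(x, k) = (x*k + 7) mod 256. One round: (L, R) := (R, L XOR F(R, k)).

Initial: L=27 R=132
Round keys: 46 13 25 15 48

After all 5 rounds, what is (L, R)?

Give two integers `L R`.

Answer: 226 13

Derivation:
Round 1 (k=46): L=132 R=164
Round 2 (k=13): L=164 R=223
Round 3 (k=25): L=223 R=106
Round 4 (k=15): L=106 R=226
Round 5 (k=48): L=226 R=13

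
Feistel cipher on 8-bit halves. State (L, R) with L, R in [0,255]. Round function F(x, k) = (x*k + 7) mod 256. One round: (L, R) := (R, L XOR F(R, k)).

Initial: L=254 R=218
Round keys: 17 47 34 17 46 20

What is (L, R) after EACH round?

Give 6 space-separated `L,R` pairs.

Answer: 218,127 127,130 130,52 52,249 249,241 241,34

Derivation:
Round 1 (k=17): L=218 R=127
Round 2 (k=47): L=127 R=130
Round 3 (k=34): L=130 R=52
Round 4 (k=17): L=52 R=249
Round 5 (k=46): L=249 R=241
Round 6 (k=20): L=241 R=34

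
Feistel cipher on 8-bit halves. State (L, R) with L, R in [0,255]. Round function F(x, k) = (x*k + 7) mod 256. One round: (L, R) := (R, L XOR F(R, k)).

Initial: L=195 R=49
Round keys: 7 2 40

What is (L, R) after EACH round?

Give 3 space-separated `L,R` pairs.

Answer: 49,157 157,112 112,26

Derivation:
Round 1 (k=7): L=49 R=157
Round 2 (k=2): L=157 R=112
Round 3 (k=40): L=112 R=26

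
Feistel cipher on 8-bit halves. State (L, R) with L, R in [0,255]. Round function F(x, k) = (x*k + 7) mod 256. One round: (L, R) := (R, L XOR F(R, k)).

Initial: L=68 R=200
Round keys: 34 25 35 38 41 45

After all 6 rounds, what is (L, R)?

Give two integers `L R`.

Answer: 134 52

Derivation:
Round 1 (k=34): L=200 R=211
Round 2 (k=25): L=211 R=106
Round 3 (k=35): L=106 R=86
Round 4 (k=38): L=86 R=161
Round 5 (k=41): L=161 R=134
Round 6 (k=45): L=134 R=52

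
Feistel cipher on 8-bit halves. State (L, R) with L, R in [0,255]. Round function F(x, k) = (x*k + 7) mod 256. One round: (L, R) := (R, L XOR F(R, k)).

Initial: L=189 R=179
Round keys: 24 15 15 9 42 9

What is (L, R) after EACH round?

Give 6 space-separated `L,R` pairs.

Round 1 (k=24): L=179 R=114
Round 2 (k=15): L=114 R=6
Round 3 (k=15): L=6 R=19
Round 4 (k=9): L=19 R=180
Round 5 (k=42): L=180 R=156
Round 6 (k=9): L=156 R=55

Answer: 179,114 114,6 6,19 19,180 180,156 156,55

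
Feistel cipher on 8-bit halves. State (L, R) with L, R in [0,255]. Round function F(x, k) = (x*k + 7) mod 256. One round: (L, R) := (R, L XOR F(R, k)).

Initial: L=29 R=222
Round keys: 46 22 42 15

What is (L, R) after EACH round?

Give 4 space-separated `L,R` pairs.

Answer: 222,246 246,245 245,207 207,221

Derivation:
Round 1 (k=46): L=222 R=246
Round 2 (k=22): L=246 R=245
Round 3 (k=42): L=245 R=207
Round 4 (k=15): L=207 R=221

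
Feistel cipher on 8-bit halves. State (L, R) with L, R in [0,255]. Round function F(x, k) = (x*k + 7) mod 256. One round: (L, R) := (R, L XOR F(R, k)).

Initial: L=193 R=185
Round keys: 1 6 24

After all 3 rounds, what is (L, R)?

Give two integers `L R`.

Round 1 (k=1): L=185 R=1
Round 2 (k=6): L=1 R=180
Round 3 (k=24): L=180 R=230

Answer: 180 230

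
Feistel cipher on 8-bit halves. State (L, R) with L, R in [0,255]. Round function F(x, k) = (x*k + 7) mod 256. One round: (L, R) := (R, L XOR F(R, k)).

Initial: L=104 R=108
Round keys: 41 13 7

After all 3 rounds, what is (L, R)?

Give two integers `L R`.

Answer: 106 214

Derivation:
Round 1 (k=41): L=108 R=59
Round 2 (k=13): L=59 R=106
Round 3 (k=7): L=106 R=214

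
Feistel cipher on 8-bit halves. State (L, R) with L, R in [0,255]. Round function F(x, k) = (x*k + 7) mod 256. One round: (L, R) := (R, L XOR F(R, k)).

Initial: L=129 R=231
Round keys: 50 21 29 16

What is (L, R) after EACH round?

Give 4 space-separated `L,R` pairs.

Round 1 (k=50): L=231 R=164
Round 2 (k=21): L=164 R=156
Round 3 (k=29): L=156 R=23
Round 4 (k=16): L=23 R=235

Answer: 231,164 164,156 156,23 23,235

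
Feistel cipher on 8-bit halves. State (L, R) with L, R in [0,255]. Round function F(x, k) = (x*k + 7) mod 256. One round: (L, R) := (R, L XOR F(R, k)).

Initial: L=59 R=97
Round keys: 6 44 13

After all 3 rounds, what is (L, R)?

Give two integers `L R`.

Round 1 (k=6): L=97 R=118
Round 2 (k=44): L=118 R=46
Round 3 (k=13): L=46 R=43

Answer: 46 43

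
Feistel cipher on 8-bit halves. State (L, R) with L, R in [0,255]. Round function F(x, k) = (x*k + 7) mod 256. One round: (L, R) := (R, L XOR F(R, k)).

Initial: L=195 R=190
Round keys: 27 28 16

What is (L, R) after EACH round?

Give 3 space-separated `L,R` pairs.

Answer: 190,210 210,65 65,197

Derivation:
Round 1 (k=27): L=190 R=210
Round 2 (k=28): L=210 R=65
Round 3 (k=16): L=65 R=197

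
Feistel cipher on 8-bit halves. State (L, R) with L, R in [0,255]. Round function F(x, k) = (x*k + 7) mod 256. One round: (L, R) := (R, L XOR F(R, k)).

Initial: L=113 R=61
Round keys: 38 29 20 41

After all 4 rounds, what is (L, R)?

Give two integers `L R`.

Answer: 155 188

Derivation:
Round 1 (k=38): L=61 R=100
Round 2 (k=29): L=100 R=102
Round 3 (k=20): L=102 R=155
Round 4 (k=41): L=155 R=188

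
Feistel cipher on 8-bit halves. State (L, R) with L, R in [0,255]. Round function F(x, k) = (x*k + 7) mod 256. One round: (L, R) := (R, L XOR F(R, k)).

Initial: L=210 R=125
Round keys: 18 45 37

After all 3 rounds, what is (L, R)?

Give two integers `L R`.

Round 1 (k=18): L=125 R=3
Round 2 (k=45): L=3 R=243
Round 3 (k=37): L=243 R=37

Answer: 243 37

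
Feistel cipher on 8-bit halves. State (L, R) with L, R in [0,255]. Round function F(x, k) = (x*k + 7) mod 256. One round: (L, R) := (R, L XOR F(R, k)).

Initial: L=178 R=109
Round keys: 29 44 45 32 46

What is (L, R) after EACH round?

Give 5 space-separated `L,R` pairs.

Answer: 109,210 210,114 114,195 195,21 21,14

Derivation:
Round 1 (k=29): L=109 R=210
Round 2 (k=44): L=210 R=114
Round 3 (k=45): L=114 R=195
Round 4 (k=32): L=195 R=21
Round 5 (k=46): L=21 R=14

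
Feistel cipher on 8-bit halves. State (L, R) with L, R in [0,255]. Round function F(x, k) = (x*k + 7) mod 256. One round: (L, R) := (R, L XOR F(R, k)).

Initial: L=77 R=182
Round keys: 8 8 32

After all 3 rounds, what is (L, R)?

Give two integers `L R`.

Round 1 (k=8): L=182 R=250
Round 2 (k=8): L=250 R=97
Round 3 (k=32): L=97 R=221

Answer: 97 221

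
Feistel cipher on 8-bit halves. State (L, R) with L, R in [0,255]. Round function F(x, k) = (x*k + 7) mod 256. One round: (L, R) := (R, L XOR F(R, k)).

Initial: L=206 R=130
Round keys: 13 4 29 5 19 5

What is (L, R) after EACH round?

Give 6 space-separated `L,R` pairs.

Answer: 130,111 111,65 65,11 11,127 127,127 127,253

Derivation:
Round 1 (k=13): L=130 R=111
Round 2 (k=4): L=111 R=65
Round 3 (k=29): L=65 R=11
Round 4 (k=5): L=11 R=127
Round 5 (k=19): L=127 R=127
Round 6 (k=5): L=127 R=253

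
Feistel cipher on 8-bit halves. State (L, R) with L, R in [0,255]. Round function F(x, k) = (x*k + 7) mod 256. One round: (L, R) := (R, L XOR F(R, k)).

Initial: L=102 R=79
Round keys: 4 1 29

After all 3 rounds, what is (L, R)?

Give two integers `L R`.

Answer: 99 27

Derivation:
Round 1 (k=4): L=79 R=37
Round 2 (k=1): L=37 R=99
Round 3 (k=29): L=99 R=27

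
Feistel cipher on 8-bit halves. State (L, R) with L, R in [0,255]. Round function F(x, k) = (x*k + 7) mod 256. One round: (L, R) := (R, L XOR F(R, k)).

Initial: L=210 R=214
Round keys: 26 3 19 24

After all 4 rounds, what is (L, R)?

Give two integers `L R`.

Answer: 154 155

Derivation:
Round 1 (k=26): L=214 R=17
Round 2 (k=3): L=17 R=236
Round 3 (k=19): L=236 R=154
Round 4 (k=24): L=154 R=155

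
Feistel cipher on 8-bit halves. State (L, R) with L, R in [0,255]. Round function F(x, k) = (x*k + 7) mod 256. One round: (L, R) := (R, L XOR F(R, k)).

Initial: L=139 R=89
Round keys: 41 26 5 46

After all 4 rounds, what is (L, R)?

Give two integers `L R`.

Answer: 0 139

Derivation:
Round 1 (k=41): L=89 R=195
Round 2 (k=26): L=195 R=140
Round 3 (k=5): L=140 R=0
Round 4 (k=46): L=0 R=139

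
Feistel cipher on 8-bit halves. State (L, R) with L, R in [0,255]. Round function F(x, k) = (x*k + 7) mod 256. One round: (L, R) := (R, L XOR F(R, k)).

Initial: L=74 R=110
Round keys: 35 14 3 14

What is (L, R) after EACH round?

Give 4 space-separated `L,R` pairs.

Round 1 (k=35): L=110 R=91
Round 2 (k=14): L=91 R=111
Round 3 (k=3): L=111 R=15
Round 4 (k=14): L=15 R=182

Answer: 110,91 91,111 111,15 15,182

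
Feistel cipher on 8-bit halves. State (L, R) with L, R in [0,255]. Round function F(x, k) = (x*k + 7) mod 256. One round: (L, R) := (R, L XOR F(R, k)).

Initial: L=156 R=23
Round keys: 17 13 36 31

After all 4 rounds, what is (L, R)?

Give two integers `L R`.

Answer: 77 188

Derivation:
Round 1 (k=17): L=23 R=18
Round 2 (k=13): L=18 R=230
Round 3 (k=36): L=230 R=77
Round 4 (k=31): L=77 R=188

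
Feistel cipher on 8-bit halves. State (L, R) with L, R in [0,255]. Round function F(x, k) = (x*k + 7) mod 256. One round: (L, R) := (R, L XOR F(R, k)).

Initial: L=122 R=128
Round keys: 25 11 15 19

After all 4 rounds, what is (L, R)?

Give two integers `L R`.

Answer: 252 221

Derivation:
Round 1 (k=25): L=128 R=253
Round 2 (k=11): L=253 R=102
Round 3 (k=15): L=102 R=252
Round 4 (k=19): L=252 R=221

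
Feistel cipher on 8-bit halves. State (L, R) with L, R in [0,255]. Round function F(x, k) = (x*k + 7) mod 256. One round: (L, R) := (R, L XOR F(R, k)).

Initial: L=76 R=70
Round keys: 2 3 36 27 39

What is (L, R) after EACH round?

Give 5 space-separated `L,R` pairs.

Answer: 70,223 223,226 226,16 16,85 85,234

Derivation:
Round 1 (k=2): L=70 R=223
Round 2 (k=3): L=223 R=226
Round 3 (k=36): L=226 R=16
Round 4 (k=27): L=16 R=85
Round 5 (k=39): L=85 R=234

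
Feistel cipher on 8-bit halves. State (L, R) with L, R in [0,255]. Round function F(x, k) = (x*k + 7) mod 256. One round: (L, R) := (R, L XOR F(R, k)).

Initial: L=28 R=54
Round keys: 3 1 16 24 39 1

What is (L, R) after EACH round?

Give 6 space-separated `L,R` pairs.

Answer: 54,181 181,138 138,18 18,61 61,64 64,122

Derivation:
Round 1 (k=3): L=54 R=181
Round 2 (k=1): L=181 R=138
Round 3 (k=16): L=138 R=18
Round 4 (k=24): L=18 R=61
Round 5 (k=39): L=61 R=64
Round 6 (k=1): L=64 R=122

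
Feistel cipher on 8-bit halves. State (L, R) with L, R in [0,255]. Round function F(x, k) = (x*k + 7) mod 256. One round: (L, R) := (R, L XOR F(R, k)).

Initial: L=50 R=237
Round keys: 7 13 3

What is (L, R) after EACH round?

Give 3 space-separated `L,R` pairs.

Round 1 (k=7): L=237 R=176
Round 2 (k=13): L=176 R=26
Round 3 (k=3): L=26 R=229

Answer: 237,176 176,26 26,229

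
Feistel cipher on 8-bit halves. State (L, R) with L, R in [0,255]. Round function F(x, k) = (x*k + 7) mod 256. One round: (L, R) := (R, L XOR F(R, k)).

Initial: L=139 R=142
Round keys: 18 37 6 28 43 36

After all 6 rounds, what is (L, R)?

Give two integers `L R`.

Answer: 168 21

Derivation:
Round 1 (k=18): L=142 R=136
Round 2 (k=37): L=136 R=33
Round 3 (k=6): L=33 R=69
Round 4 (k=28): L=69 R=178
Round 5 (k=43): L=178 R=168
Round 6 (k=36): L=168 R=21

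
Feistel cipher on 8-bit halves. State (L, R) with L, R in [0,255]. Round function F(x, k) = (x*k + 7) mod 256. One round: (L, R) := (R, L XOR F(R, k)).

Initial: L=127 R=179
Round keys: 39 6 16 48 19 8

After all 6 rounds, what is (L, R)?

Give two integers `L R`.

Round 1 (k=39): L=179 R=51
Round 2 (k=6): L=51 R=138
Round 3 (k=16): L=138 R=148
Round 4 (k=48): L=148 R=77
Round 5 (k=19): L=77 R=42
Round 6 (k=8): L=42 R=26

Answer: 42 26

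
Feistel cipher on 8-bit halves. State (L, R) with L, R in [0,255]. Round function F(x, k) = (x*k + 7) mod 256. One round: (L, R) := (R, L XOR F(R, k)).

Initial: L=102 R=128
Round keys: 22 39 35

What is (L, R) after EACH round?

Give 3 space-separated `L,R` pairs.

Answer: 128,97 97,78 78,208

Derivation:
Round 1 (k=22): L=128 R=97
Round 2 (k=39): L=97 R=78
Round 3 (k=35): L=78 R=208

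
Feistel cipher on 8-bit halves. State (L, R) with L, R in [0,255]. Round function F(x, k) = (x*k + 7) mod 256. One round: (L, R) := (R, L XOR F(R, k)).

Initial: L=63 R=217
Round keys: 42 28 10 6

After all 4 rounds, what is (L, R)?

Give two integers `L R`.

Answer: 125 99

Derivation:
Round 1 (k=42): L=217 R=158
Round 2 (k=28): L=158 R=150
Round 3 (k=10): L=150 R=125
Round 4 (k=6): L=125 R=99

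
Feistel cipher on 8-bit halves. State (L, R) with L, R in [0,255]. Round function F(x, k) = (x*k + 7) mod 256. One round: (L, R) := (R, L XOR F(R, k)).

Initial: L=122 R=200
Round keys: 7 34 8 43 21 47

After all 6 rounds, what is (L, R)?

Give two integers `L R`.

Round 1 (k=7): L=200 R=5
Round 2 (k=34): L=5 R=121
Round 3 (k=8): L=121 R=202
Round 4 (k=43): L=202 R=140
Round 5 (k=21): L=140 R=73
Round 6 (k=47): L=73 R=226

Answer: 73 226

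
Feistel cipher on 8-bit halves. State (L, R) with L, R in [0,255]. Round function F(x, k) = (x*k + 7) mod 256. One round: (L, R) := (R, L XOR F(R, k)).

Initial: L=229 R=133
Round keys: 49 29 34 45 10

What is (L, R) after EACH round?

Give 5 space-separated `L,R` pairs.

Answer: 133,153 153,217 217,64 64,158 158,115

Derivation:
Round 1 (k=49): L=133 R=153
Round 2 (k=29): L=153 R=217
Round 3 (k=34): L=217 R=64
Round 4 (k=45): L=64 R=158
Round 5 (k=10): L=158 R=115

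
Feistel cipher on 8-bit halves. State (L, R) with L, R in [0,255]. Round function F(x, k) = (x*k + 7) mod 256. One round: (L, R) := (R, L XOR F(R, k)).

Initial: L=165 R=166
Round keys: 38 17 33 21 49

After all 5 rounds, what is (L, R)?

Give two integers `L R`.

Answer: 152 171

Derivation:
Round 1 (k=38): L=166 R=14
Round 2 (k=17): L=14 R=83
Round 3 (k=33): L=83 R=180
Round 4 (k=21): L=180 R=152
Round 5 (k=49): L=152 R=171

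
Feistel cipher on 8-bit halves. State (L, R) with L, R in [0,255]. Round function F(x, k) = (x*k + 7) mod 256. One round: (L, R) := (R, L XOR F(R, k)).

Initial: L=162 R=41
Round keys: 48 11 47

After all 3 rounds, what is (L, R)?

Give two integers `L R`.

Answer: 199 133

Derivation:
Round 1 (k=48): L=41 R=21
Round 2 (k=11): L=21 R=199
Round 3 (k=47): L=199 R=133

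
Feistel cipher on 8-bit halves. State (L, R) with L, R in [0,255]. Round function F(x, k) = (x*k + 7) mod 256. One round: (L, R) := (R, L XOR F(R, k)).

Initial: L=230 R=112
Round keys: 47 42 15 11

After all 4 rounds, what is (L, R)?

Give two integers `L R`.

Round 1 (k=47): L=112 R=113
Round 2 (k=42): L=113 R=225
Round 3 (k=15): L=225 R=71
Round 4 (k=11): L=71 R=245

Answer: 71 245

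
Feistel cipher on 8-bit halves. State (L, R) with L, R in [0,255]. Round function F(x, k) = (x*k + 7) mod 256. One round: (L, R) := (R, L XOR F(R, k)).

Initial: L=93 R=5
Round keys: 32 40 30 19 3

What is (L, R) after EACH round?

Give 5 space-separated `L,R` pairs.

Answer: 5,250 250,18 18,217 217,48 48,78

Derivation:
Round 1 (k=32): L=5 R=250
Round 2 (k=40): L=250 R=18
Round 3 (k=30): L=18 R=217
Round 4 (k=19): L=217 R=48
Round 5 (k=3): L=48 R=78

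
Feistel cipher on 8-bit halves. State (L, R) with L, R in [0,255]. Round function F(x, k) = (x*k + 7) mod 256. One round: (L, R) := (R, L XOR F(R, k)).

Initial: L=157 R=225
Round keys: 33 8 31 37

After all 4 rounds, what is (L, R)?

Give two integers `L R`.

Round 1 (k=33): L=225 R=149
Round 2 (k=8): L=149 R=78
Round 3 (k=31): L=78 R=236
Round 4 (k=37): L=236 R=109

Answer: 236 109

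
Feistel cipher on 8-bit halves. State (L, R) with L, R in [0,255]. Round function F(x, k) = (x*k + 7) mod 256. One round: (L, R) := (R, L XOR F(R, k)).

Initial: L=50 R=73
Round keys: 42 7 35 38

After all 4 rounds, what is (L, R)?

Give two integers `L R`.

Answer: 37 160

Derivation:
Round 1 (k=42): L=73 R=51
Round 2 (k=7): L=51 R=37
Round 3 (k=35): L=37 R=37
Round 4 (k=38): L=37 R=160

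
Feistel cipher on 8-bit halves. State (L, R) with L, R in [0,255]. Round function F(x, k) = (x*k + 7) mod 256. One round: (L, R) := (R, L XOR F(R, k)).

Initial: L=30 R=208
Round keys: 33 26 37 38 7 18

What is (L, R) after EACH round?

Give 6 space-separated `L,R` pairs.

Round 1 (k=33): L=208 R=201
Round 2 (k=26): L=201 R=161
Round 3 (k=37): L=161 R=133
Round 4 (k=38): L=133 R=100
Round 5 (k=7): L=100 R=70
Round 6 (k=18): L=70 R=151

Answer: 208,201 201,161 161,133 133,100 100,70 70,151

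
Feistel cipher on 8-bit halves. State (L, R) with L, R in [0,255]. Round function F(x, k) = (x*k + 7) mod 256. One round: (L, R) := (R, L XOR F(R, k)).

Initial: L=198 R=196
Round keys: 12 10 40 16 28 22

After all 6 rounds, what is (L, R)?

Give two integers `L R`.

Answer: 65 207

Derivation:
Round 1 (k=12): L=196 R=241
Round 2 (k=10): L=241 R=181
Round 3 (k=40): L=181 R=190
Round 4 (k=16): L=190 R=82
Round 5 (k=28): L=82 R=65
Round 6 (k=22): L=65 R=207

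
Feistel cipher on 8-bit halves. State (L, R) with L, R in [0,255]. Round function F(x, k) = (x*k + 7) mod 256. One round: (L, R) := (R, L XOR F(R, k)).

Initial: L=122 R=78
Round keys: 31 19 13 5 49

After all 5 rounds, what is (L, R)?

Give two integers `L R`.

Answer: 179 244

Derivation:
Round 1 (k=31): L=78 R=3
Round 2 (k=19): L=3 R=14
Round 3 (k=13): L=14 R=190
Round 4 (k=5): L=190 R=179
Round 5 (k=49): L=179 R=244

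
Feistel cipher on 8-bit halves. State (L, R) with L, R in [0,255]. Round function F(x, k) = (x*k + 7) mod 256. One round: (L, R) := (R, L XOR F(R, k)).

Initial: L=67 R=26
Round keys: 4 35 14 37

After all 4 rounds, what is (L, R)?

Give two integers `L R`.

Answer: 217 117

Derivation:
Round 1 (k=4): L=26 R=44
Round 2 (k=35): L=44 R=17
Round 3 (k=14): L=17 R=217
Round 4 (k=37): L=217 R=117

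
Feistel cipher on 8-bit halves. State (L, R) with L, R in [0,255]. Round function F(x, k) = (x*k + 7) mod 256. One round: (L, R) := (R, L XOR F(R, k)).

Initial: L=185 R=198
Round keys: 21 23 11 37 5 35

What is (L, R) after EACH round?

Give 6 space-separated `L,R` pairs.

Round 1 (k=21): L=198 R=252
Round 2 (k=23): L=252 R=109
Round 3 (k=11): L=109 R=74
Round 4 (k=37): L=74 R=212
Round 5 (k=5): L=212 R=97
Round 6 (k=35): L=97 R=158

Answer: 198,252 252,109 109,74 74,212 212,97 97,158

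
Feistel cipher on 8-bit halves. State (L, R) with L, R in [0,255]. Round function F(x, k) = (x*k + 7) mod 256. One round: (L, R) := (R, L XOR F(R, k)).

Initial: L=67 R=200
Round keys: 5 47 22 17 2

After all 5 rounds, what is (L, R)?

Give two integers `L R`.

Answer: 143 160

Derivation:
Round 1 (k=5): L=200 R=172
Round 2 (k=47): L=172 R=83
Round 3 (k=22): L=83 R=133
Round 4 (k=17): L=133 R=143
Round 5 (k=2): L=143 R=160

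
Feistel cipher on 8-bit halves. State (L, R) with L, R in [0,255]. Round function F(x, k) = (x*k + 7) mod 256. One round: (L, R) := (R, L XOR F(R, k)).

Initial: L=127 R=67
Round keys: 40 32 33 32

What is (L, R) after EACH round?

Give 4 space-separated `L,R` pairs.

Round 1 (k=40): L=67 R=0
Round 2 (k=32): L=0 R=68
Round 3 (k=33): L=68 R=203
Round 4 (k=32): L=203 R=35

Answer: 67,0 0,68 68,203 203,35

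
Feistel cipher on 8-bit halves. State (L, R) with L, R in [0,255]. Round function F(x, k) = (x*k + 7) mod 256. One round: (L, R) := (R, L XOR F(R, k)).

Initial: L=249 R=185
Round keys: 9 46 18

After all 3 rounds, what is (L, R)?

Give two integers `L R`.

Answer: 236 238

Derivation:
Round 1 (k=9): L=185 R=113
Round 2 (k=46): L=113 R=236
Round 3 (k=18): L=236 R=238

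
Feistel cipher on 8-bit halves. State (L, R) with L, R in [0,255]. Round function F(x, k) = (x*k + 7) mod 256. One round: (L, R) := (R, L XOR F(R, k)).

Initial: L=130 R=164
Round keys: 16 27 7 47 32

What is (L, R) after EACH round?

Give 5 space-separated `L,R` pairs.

Round 1 (k=16): L=164 R=197
Round 2 (k=27): L=197 R=106
Round 3 (k=7): L=106 R=40
Round 4 (k=47): L=40 R=53
Round 5 (k=32): L=53 R=143

Answer: 164,197 197,106 106,40 40,53 53,143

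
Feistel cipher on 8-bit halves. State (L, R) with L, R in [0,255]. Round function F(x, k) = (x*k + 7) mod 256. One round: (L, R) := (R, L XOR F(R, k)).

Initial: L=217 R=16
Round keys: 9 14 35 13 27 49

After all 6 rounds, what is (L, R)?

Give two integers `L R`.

Answer: 135 64

Derivation:
Round 1 (k=9): L=16 R=78
Round 2 (k=14): L=78 R=91
Round 3 (k=35): L=91 R=54
Round 4 (k=13): L=54 R=158
Round 5 (k=27): L=158 R=135
Round 6 (k=49): L=135 R=64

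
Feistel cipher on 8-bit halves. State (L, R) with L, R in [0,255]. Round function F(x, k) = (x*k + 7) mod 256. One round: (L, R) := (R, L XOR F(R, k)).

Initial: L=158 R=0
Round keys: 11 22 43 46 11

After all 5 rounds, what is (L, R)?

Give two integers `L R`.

Round 1 (k=11): L=0 R=153
Round 2 (k=22): L=153 R=45
Round 3 (k=43): L=45 R=15
Round 4 (k=46): L=15 R=148
Round 5 (k=11): L=148 R=108

Answer: 148 108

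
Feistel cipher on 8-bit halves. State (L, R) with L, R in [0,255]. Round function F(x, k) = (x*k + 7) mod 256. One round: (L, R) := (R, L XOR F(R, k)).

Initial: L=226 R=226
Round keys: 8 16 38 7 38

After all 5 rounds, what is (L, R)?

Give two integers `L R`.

Answer: 194 195

Derivation:
Round 1 (k=8): L=226 R=245
Round 2 (k=16): L=245 R=181
Round 3 (k=38): L=181 R=16
Round 4 (k=7): L=16 R=194
Round 5 (k=38): L=194 R=195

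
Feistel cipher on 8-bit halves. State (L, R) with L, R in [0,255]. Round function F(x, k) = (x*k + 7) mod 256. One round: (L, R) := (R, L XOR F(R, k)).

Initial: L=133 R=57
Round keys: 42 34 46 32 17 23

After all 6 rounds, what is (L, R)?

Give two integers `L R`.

Answer: 119 41

Derivation:
Round 1 (k=42): L=57 R=228
Round 2 (k=34): L=228 R=118
Round 3 (k=46): L=118 R=223
Round 4 (k=32): L=223 R=145
Round 5 (k=17): L=145 R=119
Round 6 (k=23): L=119 R=41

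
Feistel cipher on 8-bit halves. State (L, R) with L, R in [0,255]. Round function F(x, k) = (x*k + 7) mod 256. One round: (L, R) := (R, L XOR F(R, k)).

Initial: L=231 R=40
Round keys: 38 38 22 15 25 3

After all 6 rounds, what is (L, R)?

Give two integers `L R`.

Answer: 185 43

Derivation:
Round 1 (k=38): L=40 R=16
Round 2 (k=38): L=16 R=79
Round 3 (k=22): L=79 R=193
Round 4 (k=15): L=193 R=25
Round 5 (k=25): L=25 R=185
Round 6 (k=3): L=185 R=43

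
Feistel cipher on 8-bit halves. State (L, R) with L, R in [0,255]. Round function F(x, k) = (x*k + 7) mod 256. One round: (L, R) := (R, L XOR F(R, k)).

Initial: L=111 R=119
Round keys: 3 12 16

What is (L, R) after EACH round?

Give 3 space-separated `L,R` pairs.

Round 1 (k=3): L=119 R=3
Round 2 (k=12): L=3 R=92
Round 3 (k=16): L=92 R=196

Answer: 119,3 3,92 92,196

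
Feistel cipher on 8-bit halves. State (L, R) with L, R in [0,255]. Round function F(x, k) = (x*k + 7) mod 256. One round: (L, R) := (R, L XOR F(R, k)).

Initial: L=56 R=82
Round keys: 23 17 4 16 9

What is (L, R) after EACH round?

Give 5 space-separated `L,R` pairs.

Answer: 82,93 93,102 102,194 194,65 65,146

Derivation:
Round 1 (k=23): L=82 R=93
Round 2 (k=17): L=93 R=102
Round 3 (k=4): L=102 R=194
Round 4 (k=16): L=194 R=65
Round 5 (k=9): L=65 R=146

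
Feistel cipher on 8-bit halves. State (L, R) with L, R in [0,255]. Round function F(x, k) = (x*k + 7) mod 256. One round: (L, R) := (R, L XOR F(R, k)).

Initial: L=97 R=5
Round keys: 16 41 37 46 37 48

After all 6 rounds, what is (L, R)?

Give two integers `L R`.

Round 1 (k=16): L=5 R=54
Round 2 (k=41): L=54 R=168
Round 3 (k=37): L=168 R=121
Round 4 (k=46): L=121 R=109
Round 5 (k=37): L=109 R=177
Round 6 (k=48): L=177 R=90

Answer: 177 90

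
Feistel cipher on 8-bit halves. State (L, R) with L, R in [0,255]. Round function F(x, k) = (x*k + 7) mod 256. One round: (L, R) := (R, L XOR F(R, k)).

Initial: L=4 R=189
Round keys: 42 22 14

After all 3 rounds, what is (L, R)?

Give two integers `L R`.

Answer: 152 90

Derivation:
Round 1 (k=42): L=189 R=13
Round 2 (k=22): L=13 R=152
Round 3 (k=14): L=152 R=90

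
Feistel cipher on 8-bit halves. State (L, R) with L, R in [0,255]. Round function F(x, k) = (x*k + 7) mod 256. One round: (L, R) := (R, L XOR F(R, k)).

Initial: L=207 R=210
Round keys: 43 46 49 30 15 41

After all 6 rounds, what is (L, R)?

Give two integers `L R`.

Answer: 15 172

Derivation:
Round 1 (k=43): L=210 R=130
Round 2 (k=46): L=130 R=177
Round 3 (k=49): L=177 R=106
Round 4 (k=30): L=106 R=194
Round 5 (k=15): L=194 R=15
Round 6 (k=41): L=15 R=172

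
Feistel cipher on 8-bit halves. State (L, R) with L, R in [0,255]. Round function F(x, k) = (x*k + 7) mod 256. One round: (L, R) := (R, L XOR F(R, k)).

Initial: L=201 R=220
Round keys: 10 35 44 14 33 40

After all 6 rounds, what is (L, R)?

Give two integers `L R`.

Answer: 138 239

Derivation:
Round 1 (k=10): L=220 R=86
Round 2 (k=35): L=86 R=21
Round 3 (k=44): L=21 R=245
Round 4 (k=14): L=245 R=120
Round 5 (k=33): L=120 R=138
Round 6 (k=40): L=138 R=239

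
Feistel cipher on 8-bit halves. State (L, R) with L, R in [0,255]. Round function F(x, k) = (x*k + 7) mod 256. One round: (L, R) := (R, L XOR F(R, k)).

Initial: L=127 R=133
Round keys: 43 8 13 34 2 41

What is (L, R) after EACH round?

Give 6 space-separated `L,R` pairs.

Answer: 133,33 33,138 138,40 40,221 221,233 233,133

Derivation:
Round 1 (k=43): L=133 R=33
Round 2 (k=8): L=33 R=138
Round 3 (k=13): L=138 R=40
Round 4 (k=34): L=40 R=221
Round 5 (k=2): L=221 R=233
Round 6 (k=41): L=233 R=133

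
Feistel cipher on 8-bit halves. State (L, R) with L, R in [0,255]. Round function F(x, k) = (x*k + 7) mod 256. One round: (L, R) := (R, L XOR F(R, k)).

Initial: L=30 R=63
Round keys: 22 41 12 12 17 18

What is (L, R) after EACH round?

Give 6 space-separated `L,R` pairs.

Answer: 63,111 111,241 241,60 60,38 38,177 177,95

Derivation:
Round 1 (k=22): L=63 R=111
Round 2 (k=41): L=111 R=241
Round 3 (k=12): L=241 R=60
Round 4 (k=12): L=60 R=38
Round 5 (k=17): L=38 R=177
Round 6 (k=18): L=177 R=95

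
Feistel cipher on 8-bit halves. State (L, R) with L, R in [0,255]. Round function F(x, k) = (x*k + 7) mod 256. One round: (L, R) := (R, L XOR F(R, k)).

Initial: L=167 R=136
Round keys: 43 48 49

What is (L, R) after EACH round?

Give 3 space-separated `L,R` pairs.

Answer: 136,120 120,15 15,158

Derivation:
Round 1 (k=43): L=136 R=120
Round 2 (k=48): L=120 R=15
Round 3 (k=49): L=15 R=158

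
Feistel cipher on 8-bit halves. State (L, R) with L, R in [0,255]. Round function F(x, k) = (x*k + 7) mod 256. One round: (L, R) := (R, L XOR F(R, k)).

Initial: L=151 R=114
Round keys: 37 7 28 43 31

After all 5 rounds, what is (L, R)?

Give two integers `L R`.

Answer: 229 207

Derivation:
Round 1 (k=37): L=114 R=22
Round 2 (k=7): L=22 R=211
Round 3 (k=28): L=211 R=13
Round 4 (k=43): L=13 R=229
Round 5 (k=31): L=229 R=207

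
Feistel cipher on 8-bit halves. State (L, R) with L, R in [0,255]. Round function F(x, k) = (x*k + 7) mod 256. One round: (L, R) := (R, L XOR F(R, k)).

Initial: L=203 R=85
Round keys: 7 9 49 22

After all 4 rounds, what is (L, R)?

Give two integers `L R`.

Answer: 253 176

Derivation:
Round 1 (k=7): L=85 R=145
Round 2 (k=9): L=145 R=117
Round 3 (k=49): L=117 R=253
Round 4 (k=22): L=253 R=176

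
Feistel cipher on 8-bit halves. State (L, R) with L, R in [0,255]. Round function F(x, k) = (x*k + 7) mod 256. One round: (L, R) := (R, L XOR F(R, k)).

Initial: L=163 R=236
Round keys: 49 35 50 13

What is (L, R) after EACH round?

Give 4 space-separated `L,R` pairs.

Answer: 236,144 144,91 91,93 93,155

Derivation:
Round 1 (k=49): L=236 R=144
Round 2 (k=35): L=144 R=91
Round 3 (k=50): L=91 R=93
Round 4 (k=13): L=93 R=155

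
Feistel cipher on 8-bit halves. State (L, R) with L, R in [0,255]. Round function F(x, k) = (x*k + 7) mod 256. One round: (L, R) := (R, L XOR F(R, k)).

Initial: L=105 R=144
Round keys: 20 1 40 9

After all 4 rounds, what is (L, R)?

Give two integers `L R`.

Round 1 (k=20): L=144 R=46
Round 2 (k=1): L=46 R=165
Round 3 (k=40): L=165 R=225
Round 4 (k=9): L=225 R=85

Answer: 225 85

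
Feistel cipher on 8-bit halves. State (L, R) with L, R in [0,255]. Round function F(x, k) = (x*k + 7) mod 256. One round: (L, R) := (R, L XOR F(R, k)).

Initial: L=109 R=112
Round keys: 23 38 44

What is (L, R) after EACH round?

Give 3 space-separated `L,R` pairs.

Round 1 (k=23): L=112 R=122
Round 2 (k=38): L=122 R=83
Round 3 (k=44): L=83 R=49

Answer: 112,122 122,83 83,49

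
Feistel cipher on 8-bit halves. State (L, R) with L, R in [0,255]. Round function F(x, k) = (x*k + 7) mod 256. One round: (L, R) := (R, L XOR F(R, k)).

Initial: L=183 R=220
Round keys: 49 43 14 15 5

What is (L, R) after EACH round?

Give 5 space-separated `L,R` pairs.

Round 1 (k=49): L=220 R=148
Round 2 (k=43): L=148 R=63
Round 3 (k=14): L=63 R=237
Round 4 (k=15): L=237 R=213
Round 5 (k=5): L=213 R=221

Answer: 220,148 148,63 63,237 237,213 213,221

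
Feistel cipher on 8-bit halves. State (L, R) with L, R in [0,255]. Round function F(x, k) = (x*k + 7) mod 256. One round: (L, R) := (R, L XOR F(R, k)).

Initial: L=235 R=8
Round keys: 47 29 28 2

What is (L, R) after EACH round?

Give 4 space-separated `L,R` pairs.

Answer: 8,148 148,195 195,207 207,102

Derivation:
Round 1 (k=47): L=8 R=148
Round 2 (k=29): L=148 R=195
Round 3 (k=28): L=195 R=207
Round 4 (k=2): L=207 R=102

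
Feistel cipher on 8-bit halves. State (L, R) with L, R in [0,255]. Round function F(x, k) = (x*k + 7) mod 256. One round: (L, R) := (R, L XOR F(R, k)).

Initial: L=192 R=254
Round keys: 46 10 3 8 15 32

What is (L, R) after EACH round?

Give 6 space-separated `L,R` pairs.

Round 1 (k=46): L=254 R=107
Round 2 (k=10): L=107 R=203
Round 3 (k=3): L=203 R=3
Round 4 (k=8): L=3 R=212
Round 5 (k=15): L=212 R=112
Round 6 (k=32): L=112 R=211

Answer: 254,107 107,203 203,3 3,212 212,112 112,211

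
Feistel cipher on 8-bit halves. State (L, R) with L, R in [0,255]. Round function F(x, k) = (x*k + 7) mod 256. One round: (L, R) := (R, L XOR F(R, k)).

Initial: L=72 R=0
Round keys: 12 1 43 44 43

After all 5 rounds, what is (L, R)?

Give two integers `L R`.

Round 1 (k=12): L=0 R=79
Round 2 (k=1): L=79 R=86
Round 3 (k=43): L=86 R=54
Round 4 (k=44): L=54 R=25
Round 5 (k=43): L=25 R=12

Answer: 25 12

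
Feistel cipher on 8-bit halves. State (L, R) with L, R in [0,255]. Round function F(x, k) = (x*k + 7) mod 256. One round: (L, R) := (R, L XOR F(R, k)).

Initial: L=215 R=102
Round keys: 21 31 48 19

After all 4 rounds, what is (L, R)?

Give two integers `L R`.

Round 1 (k=21): L=102 R=178
Round 2 (k=31): L=178 R=243
Round 3 (k=48): L=243 R=37
Round 4 (k=19): L=37 R=53

Answer: 37 53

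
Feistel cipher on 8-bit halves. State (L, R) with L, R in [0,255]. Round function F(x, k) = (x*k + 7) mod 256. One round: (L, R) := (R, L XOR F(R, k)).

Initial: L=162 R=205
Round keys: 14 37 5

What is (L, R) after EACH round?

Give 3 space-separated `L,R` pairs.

Round 1 (k=14): L=205 R=159
Round 2 (k=37): L=159 R=207
Round 3 (k=5): L=207 R=141

Answer: 205,159 159,207 207,141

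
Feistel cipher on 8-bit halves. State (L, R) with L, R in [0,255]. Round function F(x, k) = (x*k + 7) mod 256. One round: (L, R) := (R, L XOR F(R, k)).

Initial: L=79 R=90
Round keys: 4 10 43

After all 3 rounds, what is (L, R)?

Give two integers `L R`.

Round 1 (k=4): L=90 R=32
Round 2 (k=10): L=32 R=29
Round 3 (k=43): L=29 R=198

Answer: 29 198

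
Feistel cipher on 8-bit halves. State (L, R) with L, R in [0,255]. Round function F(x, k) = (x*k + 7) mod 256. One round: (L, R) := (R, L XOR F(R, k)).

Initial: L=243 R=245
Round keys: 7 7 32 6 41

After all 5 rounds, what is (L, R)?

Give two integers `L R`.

Answer: 232 1

Derivation:
Round 1 (k=7): L=245 R=73
Round 2 (k=7): L=73 R=243
Round 3 (k=32): L=243 R=46
Round 4 (k=6): L=46 R=232
Round 5 (k=41): L=232 R=1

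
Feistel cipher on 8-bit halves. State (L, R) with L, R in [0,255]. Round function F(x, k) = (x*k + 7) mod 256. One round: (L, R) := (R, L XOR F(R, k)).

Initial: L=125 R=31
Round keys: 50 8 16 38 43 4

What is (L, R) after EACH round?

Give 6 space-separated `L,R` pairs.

Round 1 (k=50): L=31 R=104
Round 2 (k=8): L=104 R=88
Round 3 (k=16): L=88 R=239
Round 4 (k=38): L=239 R=217
Round 5 (k=43): L=217 R=149
Round 6 (k=4): L=149 R=130

Answer: 31,104 104,88 88,239 239,217 217,149 149,130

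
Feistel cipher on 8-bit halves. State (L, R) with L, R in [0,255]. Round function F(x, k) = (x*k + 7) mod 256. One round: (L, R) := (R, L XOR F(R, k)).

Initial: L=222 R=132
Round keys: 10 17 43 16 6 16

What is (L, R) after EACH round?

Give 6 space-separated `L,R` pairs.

Answer: 132,241 241,140 140,122 122,43 43,115 115,28

Derivation:
Round 1 (k=10): L=132 R=241
Round 2 (k=17): L=241 R=140
Round 3 (k=43): L=140 R=122
Round 4 (k=16): L=122 R=43
Round 5 (k=6): L=43 R=115
Round 6 (k=16): L=115 R=28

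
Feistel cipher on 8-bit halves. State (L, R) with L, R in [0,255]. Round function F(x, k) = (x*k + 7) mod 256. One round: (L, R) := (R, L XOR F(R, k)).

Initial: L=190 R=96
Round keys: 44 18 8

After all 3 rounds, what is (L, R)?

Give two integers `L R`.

Answer: 105 118

Derivation:
Round 1 (k=44): L=96 R=57
Round 2 (k=18): L=57 R=105
Round 3 (k=8): L=105 R=118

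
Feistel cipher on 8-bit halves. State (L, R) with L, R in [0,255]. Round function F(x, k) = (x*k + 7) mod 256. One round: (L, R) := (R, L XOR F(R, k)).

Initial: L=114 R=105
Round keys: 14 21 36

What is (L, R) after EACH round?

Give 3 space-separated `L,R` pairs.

Answer: 105,183 183,99 99,68

Derivation:
Round 1 (k=14): L=105 R=183
Round 2 (k=21): L=183 R=99
Round 3 (k=36): L=99 R=68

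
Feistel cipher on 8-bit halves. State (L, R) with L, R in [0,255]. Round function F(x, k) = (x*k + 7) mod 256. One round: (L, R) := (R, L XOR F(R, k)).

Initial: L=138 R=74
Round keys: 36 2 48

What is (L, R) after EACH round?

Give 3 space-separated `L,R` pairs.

Answer: 74,229 229,155 155,242

Derivation:
Round 1 (k=36): L=74 R=229
Round 2 (k=2): L=229 R=155
Round 3 (k=48): L=155 R=242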